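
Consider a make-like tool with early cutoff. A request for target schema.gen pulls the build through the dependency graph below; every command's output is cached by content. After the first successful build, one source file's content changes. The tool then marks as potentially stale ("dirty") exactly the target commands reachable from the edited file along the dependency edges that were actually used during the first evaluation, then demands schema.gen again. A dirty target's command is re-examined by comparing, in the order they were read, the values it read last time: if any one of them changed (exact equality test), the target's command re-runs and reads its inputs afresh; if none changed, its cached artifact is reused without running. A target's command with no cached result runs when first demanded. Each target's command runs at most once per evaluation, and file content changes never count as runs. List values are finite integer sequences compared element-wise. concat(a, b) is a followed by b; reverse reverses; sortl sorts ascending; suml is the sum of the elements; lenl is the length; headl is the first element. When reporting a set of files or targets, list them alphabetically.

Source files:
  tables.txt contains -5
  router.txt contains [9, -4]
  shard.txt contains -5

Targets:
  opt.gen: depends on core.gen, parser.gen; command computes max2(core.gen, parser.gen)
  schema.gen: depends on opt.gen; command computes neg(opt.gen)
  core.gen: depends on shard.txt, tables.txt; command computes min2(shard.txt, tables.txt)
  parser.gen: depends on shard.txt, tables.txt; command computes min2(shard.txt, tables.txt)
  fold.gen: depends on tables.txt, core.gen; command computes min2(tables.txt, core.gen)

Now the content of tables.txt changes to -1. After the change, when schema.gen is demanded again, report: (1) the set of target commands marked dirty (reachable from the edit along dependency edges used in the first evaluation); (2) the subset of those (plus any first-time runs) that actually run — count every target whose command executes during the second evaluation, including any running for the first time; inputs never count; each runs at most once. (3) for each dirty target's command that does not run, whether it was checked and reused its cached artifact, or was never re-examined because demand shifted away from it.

The edit dirties: core.gen, opt.gen, parser.gen, schema.gen.
2 target commands run: core.gen, parser.gen.
Cache hits after checking: opt.gen, schema.gen.
Note where the cutoff bites: opt.gen is checked, finds nothing changed, and keeps its cache.

First demand of the output computes:
  core.gen = min2(-5, -5) = -5
  parser.gen = min2(-5, -5) = -5
  opt.gen = max2(-5, -5) = -5
  schema.gen = neg(-5) = 5

After the edit, cleaning proceeds:
  core.gen: a read changed (tables.txt -5->-1) — executes, giving -5 — identical to its old value.
  parser.gen: a read changed (tables.txt -5->-1) — executes, giving -5 — identical to its old value.
  opt.gen: dirty, but its reads are unchanged (core.gen unchanged, parser.gen unchanged); cached -5 stands.
  schema.gen: dirty, but its reads are unchanged (opt.gen unchanged); cached 5 stands.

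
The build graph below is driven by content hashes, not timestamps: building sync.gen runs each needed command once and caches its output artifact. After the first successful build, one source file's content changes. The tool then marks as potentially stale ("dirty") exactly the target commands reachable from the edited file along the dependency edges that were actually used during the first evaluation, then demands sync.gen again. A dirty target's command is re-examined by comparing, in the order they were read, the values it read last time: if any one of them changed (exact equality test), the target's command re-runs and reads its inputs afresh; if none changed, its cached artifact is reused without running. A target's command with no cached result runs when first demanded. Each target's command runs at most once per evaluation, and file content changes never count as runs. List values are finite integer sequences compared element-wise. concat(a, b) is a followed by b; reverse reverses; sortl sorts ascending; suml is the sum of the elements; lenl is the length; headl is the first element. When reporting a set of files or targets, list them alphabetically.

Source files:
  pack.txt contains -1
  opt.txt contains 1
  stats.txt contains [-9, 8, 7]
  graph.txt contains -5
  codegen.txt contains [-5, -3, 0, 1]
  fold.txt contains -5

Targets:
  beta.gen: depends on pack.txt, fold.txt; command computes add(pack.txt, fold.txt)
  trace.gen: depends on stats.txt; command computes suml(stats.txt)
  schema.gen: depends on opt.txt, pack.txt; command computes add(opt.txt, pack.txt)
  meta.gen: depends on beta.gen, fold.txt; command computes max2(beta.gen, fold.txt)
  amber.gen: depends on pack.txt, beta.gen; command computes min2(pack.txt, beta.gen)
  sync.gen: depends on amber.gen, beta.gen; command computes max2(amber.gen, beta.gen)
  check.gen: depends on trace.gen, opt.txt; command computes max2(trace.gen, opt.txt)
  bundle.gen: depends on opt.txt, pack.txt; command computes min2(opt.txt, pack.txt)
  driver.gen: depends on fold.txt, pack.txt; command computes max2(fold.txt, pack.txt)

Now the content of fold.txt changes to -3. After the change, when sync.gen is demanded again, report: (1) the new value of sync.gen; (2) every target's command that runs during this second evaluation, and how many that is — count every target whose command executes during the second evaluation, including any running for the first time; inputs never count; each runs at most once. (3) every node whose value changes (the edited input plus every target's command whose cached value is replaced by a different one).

Initial pass — values computed on the first demand:
  beta.gen = add(-1, -5) = -6
  amber.gen = min2(-1, -6) = -6
  sync.gen = max2(-6, -6) = -6

Second demand — change propagation:
  beta.gen: re-runs because fold.txt -5->-3; new result -4.
  amber.gen: re-runs because beta.gen -6->-4; new result -4.
  sync.gen: re-runs because amber.gen -6->-4; beta.gen -6->-4; new result -4.

sync.gen now evaluates to -4.
Run set: amber.gen, beta.gen, sync.gen (3 run).
Changed values: amber.gen, beta.gen, fold.txt, sync.gen.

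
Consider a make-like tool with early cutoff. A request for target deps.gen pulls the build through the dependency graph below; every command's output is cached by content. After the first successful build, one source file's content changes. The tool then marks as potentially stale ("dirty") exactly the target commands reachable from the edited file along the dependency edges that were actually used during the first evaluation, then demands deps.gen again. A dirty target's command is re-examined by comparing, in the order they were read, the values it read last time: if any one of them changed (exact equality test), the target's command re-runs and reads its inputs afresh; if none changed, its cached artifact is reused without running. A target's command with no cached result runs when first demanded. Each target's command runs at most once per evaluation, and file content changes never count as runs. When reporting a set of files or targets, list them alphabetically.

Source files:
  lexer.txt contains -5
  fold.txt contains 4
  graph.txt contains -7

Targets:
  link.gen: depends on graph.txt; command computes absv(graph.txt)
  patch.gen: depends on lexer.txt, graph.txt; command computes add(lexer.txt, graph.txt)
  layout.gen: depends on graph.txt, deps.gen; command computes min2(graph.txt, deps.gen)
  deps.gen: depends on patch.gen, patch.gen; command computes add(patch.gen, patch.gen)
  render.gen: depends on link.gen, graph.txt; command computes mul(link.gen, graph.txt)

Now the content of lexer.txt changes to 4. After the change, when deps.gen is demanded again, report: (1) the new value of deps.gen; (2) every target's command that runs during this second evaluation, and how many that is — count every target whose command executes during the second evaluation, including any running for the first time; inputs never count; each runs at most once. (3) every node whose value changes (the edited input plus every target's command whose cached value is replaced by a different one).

Demanding deps.gen again yields -6.
2 target commands run: deps.gen, patch.gen.
The nodes whose values change: deps.gen, lexer.txt, patch.gen.

First demand of the output computes:
  patch.gen = add(-5, -7) = -12
  deps.gen = add(-12, -12) = -24

After the edit, cleaning proceeds:
  patch.gen: a read changed (lexer.txt -5->4) — executes, giving -3.
  deps.gen: a read changed (patch.gen -12->-3; patch.gen -12->-3) — executes, giving -6.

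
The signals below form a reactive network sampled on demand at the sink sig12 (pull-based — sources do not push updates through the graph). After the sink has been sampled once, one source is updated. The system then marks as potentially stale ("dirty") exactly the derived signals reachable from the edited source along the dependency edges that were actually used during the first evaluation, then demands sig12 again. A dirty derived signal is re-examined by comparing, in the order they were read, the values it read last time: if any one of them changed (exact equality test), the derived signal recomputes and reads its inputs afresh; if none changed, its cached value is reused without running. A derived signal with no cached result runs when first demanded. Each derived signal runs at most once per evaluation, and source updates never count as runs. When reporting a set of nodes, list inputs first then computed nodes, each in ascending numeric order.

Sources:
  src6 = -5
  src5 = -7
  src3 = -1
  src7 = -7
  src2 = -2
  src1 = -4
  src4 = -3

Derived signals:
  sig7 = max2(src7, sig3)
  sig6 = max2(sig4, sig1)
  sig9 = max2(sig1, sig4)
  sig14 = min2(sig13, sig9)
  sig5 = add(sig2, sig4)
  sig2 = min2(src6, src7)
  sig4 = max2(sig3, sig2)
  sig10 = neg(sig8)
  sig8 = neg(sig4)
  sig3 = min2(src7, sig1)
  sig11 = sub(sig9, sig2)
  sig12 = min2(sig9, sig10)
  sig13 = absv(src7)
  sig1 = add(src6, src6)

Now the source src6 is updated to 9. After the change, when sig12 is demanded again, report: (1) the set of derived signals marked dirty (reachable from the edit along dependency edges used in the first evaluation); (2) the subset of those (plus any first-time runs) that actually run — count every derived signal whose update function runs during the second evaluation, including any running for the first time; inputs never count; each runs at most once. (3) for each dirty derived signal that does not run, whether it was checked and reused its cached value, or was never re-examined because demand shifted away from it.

Initial pass — values computed on the first demand:
  sig1 = add(-5, -5) = -10
  sig2 = min2(-5, -7) = -7
  sig3 = min2(-7, -10) = -10
  sig4 = max2(-10, -7) = -7
  sig8 = neg(-7) = 7
  sig9 = max2(-10, -7) = -7
  sig10 = neg(7) = -7
  sig12 = min2(-7, -7) = -7

Second demand — change propagation:
  sig1: re-runs because src6 -5->9; src6 -5->9; new result 18.
  sig2: re-runs because src6 -5->9; new result -7 (unchanged).
  sig3: re-runs because sig1 -10->18; new result -7.
  sig4: re-runs because sig3 -10->-7; new result -7 (unchanged).
  sig8: re-examined; everything it read last time is the same (sig4 unchanged) — cache 7 kept, no run.
  sig9: re-runs because sig1 -10->18; new result 18.
  sig10: re-examined; everything it read last time is the same (sig8 unchanged) — cache -7 kept, no run.
  sig12: re-runs because sig9 -7->18; new result -7 (unchanged).

The important point: at sig8 every value read last time is unchanged, so the dirty flag clears without a run.

Dirty set: sig1, sig2, sig3, sig4, sig8, sig9, sig10, sig12.
Run set: sig1, sig2, sig3, sig4, sig9, sig12 (6 run).
Re-examined without running (cache reused): sig8, sig10.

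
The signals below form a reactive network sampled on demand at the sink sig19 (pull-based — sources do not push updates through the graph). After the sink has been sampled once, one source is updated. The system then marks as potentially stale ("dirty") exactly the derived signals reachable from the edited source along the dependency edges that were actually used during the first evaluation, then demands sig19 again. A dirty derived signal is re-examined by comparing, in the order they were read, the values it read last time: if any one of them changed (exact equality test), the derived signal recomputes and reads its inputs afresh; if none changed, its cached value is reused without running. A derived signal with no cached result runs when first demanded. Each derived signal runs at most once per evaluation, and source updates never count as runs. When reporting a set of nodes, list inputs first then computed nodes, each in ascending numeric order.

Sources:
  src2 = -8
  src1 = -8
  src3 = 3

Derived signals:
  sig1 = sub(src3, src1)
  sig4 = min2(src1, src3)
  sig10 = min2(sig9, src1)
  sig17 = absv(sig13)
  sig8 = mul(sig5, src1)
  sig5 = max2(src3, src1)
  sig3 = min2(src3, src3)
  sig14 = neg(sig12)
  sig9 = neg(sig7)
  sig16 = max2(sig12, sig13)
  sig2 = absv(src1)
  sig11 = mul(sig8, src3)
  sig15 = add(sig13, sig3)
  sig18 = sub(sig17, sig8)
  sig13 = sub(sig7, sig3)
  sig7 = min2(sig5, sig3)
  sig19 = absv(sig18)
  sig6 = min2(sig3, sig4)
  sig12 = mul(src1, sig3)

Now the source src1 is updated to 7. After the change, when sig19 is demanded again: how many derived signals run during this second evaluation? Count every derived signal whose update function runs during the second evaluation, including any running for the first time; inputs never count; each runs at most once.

Run set: sig5, sig7, sig8, sig18, sig19 (5 run).
The important point: at sig13 every value read last time is unchanged, so the dirty flag clears without a run.

Initial pass — values computed on the first demand:
  sig3 = min2(3, 3) = 3
  sig5 = max2(3, -8) = 3
  sig7 = min2(3, 3) = 3
  sig8 = mul(3, -8) = -24
  sig13 = sub(3, 3) = 0
  sig17 = absv(0) = 0
  sig18 = sub(0, -24) = 24
  sig19 = absv(24) = 24

Second demand — change propagation:
  sig5: re-runs because src1 -8->7; new result 7.
  sig7: re-runs because sig5 3->7; new result 3 (unchanged).
  sig8: re-runs because sig5 3->7; src1 -8->7; new result 49.
  sig13: re-examined; everything it read last time is the same (sig7 unchanged, sig3 unchanged) — cache 0 kept, no run.
  sig17: re-examined; everything it read last time is the same (sig13 unchanged) — cache 0 kept, no run.
  sig18: re-runs because sig8 -24->49; new result -49.
  sig19: re-runs because sig18 24->-49; new result 49.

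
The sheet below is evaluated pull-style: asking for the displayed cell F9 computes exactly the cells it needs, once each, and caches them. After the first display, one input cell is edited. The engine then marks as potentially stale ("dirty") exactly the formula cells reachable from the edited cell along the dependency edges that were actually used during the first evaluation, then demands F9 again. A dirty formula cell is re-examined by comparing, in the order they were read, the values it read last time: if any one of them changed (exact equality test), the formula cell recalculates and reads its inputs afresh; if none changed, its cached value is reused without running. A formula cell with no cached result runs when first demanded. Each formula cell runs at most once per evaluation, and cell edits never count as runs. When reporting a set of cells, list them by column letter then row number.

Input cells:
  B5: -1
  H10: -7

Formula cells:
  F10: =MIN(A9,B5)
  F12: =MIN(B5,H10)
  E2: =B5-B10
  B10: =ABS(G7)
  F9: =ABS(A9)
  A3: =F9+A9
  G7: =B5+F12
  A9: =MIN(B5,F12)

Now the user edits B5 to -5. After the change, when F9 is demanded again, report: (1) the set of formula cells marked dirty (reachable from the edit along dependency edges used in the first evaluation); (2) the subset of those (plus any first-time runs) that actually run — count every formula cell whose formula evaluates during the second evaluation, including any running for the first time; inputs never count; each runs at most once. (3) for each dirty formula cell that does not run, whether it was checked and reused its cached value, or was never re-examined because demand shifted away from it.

The edit dirties: A9, F9, F12.
2 formula cells run: A9, F12.
Cache hits after checking: F9.
Note where the cutoff bites: F9 is checked, finds nothing changed, and keeps its cache.

First demand of the output computes:
  F12 = MIN(-1, -7) = -7
  A9 = MIN(-1, -7) = -7
  F9 = ABS(-7) = 7

After the edit, cleaning proceeds:
  F12: a read changed (B5 -1->-5) — executes, giving -7 — identical to its old value.
  A9: a read changed (B5 -1->-5) — executes, giving -7 — identical to its old value.
  F9: dirty, but its reads are unchanged (A9 unchanged); cached 7 stands.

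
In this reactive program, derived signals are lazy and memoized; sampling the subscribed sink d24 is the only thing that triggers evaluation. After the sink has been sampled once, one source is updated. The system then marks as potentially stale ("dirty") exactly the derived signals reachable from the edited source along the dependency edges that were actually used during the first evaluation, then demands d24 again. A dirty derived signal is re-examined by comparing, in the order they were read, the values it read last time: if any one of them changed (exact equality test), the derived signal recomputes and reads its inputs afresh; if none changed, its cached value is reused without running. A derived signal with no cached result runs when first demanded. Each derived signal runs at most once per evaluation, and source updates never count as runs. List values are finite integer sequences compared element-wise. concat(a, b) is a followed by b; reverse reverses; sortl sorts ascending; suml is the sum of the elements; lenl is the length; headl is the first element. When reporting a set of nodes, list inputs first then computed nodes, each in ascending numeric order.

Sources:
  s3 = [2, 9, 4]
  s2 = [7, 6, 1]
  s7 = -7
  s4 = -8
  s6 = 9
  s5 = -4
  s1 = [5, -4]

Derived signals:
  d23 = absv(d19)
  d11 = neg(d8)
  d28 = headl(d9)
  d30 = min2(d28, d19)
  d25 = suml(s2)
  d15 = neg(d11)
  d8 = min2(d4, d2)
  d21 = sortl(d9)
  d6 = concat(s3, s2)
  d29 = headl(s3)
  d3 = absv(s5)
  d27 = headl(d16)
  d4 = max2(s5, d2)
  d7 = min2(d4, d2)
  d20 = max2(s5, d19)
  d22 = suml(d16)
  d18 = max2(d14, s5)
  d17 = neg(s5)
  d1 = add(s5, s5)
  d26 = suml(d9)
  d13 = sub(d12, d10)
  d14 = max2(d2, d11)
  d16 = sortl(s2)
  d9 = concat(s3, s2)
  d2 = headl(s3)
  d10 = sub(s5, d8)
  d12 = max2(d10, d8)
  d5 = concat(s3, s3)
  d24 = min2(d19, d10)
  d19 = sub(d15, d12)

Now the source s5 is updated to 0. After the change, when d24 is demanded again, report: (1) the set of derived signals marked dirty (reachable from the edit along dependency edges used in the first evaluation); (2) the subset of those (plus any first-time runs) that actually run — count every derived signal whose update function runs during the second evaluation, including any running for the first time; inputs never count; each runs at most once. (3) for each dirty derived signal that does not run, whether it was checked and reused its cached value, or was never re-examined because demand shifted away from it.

The edit dirties: d4, d8, d10, d11, d12, d15, d19, d24.
4 derived signals run: d4, d10, d12, d24.
Cache hits after checking: d8, d11, d15, d19.
Note where the cutoff bites: d8 is checked, finds nothing changed, and keeps its cache.

First demand of the output computes:
  d2 = headl([2, 9, 4]) = 2
  d4 = max2(-4, 2) = 2
  d8 = min2(2, 2) = 2
  d10 = sub(-4, 2) = -6
  d11 = neg(2) = -2
  d12 = max2(-6, 2) = 2
  d15 = neg(-2) = 2
  d19 = sub(2, 2) = 0
  d24 = min2(0, -6) = -6

After the edit, cleaning proceeds:
  d4: a read changed (s5 -4->0) — executes, giving 2 — identical to its old value.
  d8: dirty, but its reads are unchanged (d4 unchanged, d2 unchanged); cached 2 stands.
  d10: a read changed (s5 -4->0) — executes, giving -2.
  d11: dirty, but its reads are unchanged (d8 unchanged); cached -2 stands.
  d12: a read changed (d10 -6->-2) — executes, giving 2 — identical to its old value.
  d15: dirty, but its reads are unchanged (d11 unchanged); cached 2 stands.
  d19: dirty, but its reads are unchanged (d15 unchanged, d12 unchanged); cached 0 stands.
  d24: a read changed (d10 -6->-2) — executes, giving -2.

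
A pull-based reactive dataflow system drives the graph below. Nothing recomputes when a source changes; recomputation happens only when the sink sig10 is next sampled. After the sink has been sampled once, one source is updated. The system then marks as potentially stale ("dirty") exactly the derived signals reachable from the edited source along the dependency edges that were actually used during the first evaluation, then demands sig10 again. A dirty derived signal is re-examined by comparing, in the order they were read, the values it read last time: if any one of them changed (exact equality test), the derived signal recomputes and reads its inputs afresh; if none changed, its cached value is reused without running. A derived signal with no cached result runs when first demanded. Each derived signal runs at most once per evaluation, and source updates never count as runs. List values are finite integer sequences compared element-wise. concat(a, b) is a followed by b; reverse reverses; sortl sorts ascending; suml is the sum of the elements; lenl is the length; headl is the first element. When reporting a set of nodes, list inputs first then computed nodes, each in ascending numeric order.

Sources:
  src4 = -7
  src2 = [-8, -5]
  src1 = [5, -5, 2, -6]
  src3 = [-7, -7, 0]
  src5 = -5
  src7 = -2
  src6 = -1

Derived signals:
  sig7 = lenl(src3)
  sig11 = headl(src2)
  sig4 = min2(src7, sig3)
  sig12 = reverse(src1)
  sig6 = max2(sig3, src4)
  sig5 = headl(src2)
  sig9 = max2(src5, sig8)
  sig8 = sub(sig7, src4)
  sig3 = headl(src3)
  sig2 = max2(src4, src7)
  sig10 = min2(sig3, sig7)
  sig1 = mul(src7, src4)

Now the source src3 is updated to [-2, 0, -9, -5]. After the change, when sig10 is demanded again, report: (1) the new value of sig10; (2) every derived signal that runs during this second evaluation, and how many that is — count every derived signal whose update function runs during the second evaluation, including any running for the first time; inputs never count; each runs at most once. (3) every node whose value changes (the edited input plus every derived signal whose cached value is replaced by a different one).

First evaluation (everything demanded from the output):
  sig3 = headl([-7, -7, 0]) = -7
  sig7 = lenl([-7, -7, 0]) = 3
  sig10 = min2(-7, 3) = -7

Propagation after the edit:
  sig3: runs — src3 [-7, -7, 0]->[-2, 0, -9, -5]; result -2.
  sig7: runs — src3 [-7, -7, 0]->[-2, 0, -9, -5]; result 4.
  sig10: runs — sig3 -7->-2; sig7 3->4; result -2.

New value of sig10: -2.
Derived signals that run: sig3, sig7, sig10 — 3 in total.
Values that change: src3, sig3, sig7, sig10.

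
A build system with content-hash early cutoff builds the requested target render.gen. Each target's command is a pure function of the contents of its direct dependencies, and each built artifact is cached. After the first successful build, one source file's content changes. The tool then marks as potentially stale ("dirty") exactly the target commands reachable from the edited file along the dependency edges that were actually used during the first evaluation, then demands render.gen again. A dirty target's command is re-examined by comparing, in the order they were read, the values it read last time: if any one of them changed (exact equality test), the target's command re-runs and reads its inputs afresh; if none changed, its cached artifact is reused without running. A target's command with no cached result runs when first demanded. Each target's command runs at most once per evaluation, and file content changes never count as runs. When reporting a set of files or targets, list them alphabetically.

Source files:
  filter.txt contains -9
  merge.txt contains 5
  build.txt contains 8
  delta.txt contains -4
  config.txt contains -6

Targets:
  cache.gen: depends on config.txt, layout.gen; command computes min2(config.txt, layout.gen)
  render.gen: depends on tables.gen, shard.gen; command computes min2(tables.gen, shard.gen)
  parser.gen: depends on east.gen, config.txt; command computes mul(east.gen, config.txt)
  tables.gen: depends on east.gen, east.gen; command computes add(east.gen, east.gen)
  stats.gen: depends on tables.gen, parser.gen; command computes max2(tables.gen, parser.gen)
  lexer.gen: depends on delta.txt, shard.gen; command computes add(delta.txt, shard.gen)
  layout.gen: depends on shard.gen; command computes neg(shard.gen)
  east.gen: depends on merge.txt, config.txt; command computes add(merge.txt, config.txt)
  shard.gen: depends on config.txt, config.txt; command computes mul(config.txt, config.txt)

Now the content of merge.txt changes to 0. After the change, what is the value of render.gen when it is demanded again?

New value of render.gen: -12.

First evaluation (everything demanded from the output):
  east.gen = add(5, -6) = -1
  shard.gen = mul(-6, -6) = 36
  tables.gen = add(-1, -1) = -2
  render.gen = min2(-2, 36) = -2

Propagation after the edit:
  east.gen: runs — merge.txt 5->0; result -6.
  tables.gen: runs — east.gen -1->-6; east.gen -1->-6; result -12.
  render.gen: runs — tables.gen -2->-12; result -12.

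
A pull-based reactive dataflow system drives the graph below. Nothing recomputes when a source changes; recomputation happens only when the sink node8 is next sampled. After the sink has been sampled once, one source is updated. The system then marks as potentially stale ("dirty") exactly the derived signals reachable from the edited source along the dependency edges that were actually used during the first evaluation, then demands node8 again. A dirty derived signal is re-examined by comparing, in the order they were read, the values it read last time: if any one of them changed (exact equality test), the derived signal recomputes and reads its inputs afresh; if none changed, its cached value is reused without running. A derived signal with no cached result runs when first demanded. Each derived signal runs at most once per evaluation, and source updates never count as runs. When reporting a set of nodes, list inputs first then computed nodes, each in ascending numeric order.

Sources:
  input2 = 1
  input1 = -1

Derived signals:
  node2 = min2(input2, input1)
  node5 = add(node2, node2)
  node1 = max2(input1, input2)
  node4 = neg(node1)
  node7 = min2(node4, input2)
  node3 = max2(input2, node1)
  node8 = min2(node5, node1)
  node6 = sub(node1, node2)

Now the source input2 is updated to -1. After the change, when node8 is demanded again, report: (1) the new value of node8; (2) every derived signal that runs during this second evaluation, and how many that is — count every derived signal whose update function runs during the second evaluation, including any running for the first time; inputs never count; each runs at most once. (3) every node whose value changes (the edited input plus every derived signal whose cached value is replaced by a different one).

New value of node8: -2.
Derived signals that run: node1, node2, node8 — 3 in total.
Values that change: input2, node1.
Key observation: the cutoff stops propagation at node5 — its inputs' values are unchanged, so it reuses its cache.

First evaluation (everything demanded from the output):
  node1 = max2(-1, 1) = 1
  node2 = min2(1, -1) = -1
  node5 = add(-1, -1) = -2
  node8 = min2(-2, 1) = -2

Propagation after the edit:
  node1: runs — input2 1->-1; result -1.
  node2: runs — input2 1->-1; result -1 (same value as before).
  node5: checked — values it read are unchanged (node2 unchanged, node2 unchanged); reused cached -2 without running.
  node8: runs — node1 1->-1; result -2 (same value as before).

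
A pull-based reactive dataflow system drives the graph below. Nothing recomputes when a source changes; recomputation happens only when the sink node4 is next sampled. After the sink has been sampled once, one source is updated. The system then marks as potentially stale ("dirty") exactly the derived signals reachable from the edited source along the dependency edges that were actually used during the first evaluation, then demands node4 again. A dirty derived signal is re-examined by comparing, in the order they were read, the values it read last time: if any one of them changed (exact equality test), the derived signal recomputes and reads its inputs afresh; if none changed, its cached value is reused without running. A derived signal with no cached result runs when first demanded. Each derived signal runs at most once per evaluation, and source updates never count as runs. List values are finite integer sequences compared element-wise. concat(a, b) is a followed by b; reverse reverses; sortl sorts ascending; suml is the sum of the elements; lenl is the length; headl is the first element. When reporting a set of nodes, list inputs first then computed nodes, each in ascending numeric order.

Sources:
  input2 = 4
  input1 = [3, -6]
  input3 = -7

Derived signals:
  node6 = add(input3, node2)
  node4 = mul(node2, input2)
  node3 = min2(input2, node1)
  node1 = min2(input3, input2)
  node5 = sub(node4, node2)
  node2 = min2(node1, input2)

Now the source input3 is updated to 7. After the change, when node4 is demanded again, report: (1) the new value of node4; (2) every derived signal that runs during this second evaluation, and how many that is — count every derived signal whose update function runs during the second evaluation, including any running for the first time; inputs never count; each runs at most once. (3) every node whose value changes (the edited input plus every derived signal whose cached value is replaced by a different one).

First evaluation (everything demanded from the output):
  node1 = min2(-7, 4) = -7
  node2 = min2(-7, 4) = -7
  node4 = mul(-7, 4) = -28

Propagation after the edit:
  node1: runs — input3 -7->7; result 4.
  node2: runs — node1 -7->4; result 4.
  node4: runs — node2 -7->4; result 16.

New value of node4: 16.
Derived signals that run: node1, node2, node4 — 3 in total.
Values that change: input3, node1, node2, node4.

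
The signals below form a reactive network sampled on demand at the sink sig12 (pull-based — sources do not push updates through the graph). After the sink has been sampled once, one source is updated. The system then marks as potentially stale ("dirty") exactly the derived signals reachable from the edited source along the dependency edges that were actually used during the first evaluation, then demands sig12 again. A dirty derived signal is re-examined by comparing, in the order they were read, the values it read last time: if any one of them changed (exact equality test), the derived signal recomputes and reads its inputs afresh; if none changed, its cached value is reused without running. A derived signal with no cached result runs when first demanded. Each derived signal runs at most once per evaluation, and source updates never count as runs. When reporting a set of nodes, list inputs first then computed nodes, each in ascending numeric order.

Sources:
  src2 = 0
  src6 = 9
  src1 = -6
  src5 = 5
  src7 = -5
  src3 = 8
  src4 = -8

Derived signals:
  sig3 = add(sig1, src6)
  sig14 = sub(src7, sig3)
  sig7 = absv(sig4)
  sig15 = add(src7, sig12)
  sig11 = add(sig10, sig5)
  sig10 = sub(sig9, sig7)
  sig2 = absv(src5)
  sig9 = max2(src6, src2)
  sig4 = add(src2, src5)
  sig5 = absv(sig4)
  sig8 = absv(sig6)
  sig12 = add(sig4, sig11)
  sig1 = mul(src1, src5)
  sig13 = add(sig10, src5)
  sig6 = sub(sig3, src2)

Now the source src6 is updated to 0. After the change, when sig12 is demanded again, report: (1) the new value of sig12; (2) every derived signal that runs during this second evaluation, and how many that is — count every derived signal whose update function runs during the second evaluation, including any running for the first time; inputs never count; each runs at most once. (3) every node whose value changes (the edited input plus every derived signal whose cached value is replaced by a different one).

Initial pass — values computed on the first demand:
  sig4 = add(0, 5) = 5
  sig5 = absv(5) = 5
  sig7 = absv(5) = 5
  sig9 = max2(9, 0) = 9
  sig10 = sub(9, 5) = 4
  sig11 = add(4, 5) = 9
  sig12 = add(5, 9) = 14

Second demand — change propagation:
  sig9: re-runs because src6 9->0; new result 0.
  sig10: re-runs because sig9 9->0; new result -5.
  sig11: re-runs because sig10 4->-5; new result 0.
  sig12: re-runs because sig11 9->0; new result 5.

sig12 now evaluates to 5.
Run set: sig9, sig10, sig11, sig12 (4 run).
Changed values: src6, sig9, sig10, sig11, sig12.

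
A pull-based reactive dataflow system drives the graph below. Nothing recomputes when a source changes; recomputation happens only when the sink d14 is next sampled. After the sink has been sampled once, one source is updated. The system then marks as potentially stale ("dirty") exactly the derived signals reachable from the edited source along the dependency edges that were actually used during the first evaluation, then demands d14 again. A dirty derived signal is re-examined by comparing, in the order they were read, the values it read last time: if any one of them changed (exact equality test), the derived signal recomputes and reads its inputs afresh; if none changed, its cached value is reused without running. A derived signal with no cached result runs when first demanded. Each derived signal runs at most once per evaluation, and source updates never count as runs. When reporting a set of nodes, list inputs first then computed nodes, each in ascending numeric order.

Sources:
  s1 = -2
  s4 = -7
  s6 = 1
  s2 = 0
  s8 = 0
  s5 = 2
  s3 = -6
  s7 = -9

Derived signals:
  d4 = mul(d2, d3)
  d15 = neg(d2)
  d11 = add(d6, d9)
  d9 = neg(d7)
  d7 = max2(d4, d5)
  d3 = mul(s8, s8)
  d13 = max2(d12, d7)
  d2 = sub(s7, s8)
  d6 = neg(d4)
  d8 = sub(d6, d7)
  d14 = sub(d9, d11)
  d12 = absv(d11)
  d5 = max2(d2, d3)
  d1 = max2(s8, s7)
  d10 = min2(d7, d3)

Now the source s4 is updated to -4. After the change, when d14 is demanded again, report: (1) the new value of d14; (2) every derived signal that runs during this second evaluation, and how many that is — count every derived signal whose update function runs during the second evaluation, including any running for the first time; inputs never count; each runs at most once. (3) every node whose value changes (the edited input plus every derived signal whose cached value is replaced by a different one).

New value of d14: 0.
Derived signals that run: none — 0 in total.
Values that change: s4.
Key observation: s4 is never demanded by the output, so the edit triggers no recomputation at all.

First evaluation (everything demanded from the output):
  d2 = sub(-9, 0) = -9
  d3 = mul(0, 0) = 0
  d4 = mul(-9, 0) = 0
  d5 = max2(-9, 0) = 0
  d6 = neg(0) = 0
  d7 = max2(0, 0) = 0
  d9 = neg(0) = 0
  d11 = add(0, 0) = 0
  d14 = sub(0, 0) = 0

Propagation after the edit:
  s4 feeds no computation that the output demands — nothing is marked dirty and nothing runs.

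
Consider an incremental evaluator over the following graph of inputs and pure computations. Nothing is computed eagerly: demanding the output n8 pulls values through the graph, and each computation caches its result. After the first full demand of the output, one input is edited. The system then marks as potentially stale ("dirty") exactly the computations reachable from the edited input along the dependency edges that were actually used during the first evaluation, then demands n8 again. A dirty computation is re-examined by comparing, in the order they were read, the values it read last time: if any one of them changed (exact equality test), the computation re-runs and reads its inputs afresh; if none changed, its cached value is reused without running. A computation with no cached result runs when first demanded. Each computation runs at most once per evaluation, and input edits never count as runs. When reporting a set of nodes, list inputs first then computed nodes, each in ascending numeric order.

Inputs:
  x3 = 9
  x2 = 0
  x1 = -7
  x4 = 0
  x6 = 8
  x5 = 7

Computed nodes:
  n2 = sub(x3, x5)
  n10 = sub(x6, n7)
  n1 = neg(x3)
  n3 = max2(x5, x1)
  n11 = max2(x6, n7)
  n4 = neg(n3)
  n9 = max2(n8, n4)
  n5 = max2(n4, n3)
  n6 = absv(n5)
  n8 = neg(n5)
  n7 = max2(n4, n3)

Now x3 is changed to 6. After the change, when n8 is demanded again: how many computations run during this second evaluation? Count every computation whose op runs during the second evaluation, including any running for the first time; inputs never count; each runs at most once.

Run set: none (0 run).
The important point: nothing the output needs ever reads x3, so the edit is invisible to it.

Initial pass — values computed on the first demand:
  n3 = max2(7, -7) = 7
  n4 = neg(7) = -7
  n5 = max2(-7, 7) = 7
  n8 = neg(7) = -7

Second demand — change propagation:
  no demanded computation ever read x3, so the edit dirties nothing and nothing runs.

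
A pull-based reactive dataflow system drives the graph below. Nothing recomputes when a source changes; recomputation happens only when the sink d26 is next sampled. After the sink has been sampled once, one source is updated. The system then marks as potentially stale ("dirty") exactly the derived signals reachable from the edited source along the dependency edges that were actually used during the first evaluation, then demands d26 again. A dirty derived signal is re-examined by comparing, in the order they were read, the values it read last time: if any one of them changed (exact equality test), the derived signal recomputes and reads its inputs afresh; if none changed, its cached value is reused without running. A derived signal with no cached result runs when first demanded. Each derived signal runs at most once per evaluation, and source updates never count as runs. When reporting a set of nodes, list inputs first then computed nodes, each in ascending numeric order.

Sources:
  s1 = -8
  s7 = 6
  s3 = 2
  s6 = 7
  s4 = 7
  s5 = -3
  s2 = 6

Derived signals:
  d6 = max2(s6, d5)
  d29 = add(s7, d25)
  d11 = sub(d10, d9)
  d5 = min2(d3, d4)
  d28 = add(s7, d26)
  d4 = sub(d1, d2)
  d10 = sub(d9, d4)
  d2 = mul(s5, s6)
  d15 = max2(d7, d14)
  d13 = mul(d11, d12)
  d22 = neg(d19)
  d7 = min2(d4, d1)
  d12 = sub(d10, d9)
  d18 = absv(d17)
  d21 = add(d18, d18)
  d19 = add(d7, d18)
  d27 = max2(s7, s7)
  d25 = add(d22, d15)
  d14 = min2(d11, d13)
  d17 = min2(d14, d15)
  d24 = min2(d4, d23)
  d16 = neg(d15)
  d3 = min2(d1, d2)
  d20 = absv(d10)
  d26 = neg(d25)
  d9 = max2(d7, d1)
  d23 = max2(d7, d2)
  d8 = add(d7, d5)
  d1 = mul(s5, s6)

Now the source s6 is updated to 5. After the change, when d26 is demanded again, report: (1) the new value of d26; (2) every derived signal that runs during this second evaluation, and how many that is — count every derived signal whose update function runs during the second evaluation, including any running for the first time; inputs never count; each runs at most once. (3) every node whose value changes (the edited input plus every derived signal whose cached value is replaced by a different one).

First evaluation (everything demanded from the output):
  d1 = mul(-3, 7) = -21
  d2 = mul(-3, 7) = -21
  d4 = sub(-21, -21) = 0
  d7 = min2(0, -21) = -21
  d9 = max2(-21, -21) = -21
  d10 = sub(-21, 0) = -21
  d11 = sub(-21, -21) = 0
  d12 = sub(-21, -21) = 0
  d13 = mul(0, 0) = 0
  d14 = min2(0, 0) = 0
  d15 = max2(-21, 0) = 0
  d17 = min2(0, 0) = 0
  d18 = absv(0) = 0
  d19 = add(-21, 0) = -21
  d22 = neg(-21) = 21
  d25 = add(21, 0) = 21
  d26 = neg(21) = -21

Propagation after the edit:
  d1: runs — s6 7->5; result -15.
  d2: runs — s6 7->5; result -15.
  d4: runs — d1 -21->-15; d2 -21->-15; result 0 (same value as before).
  d7: runs — d1 -21->-15; result -15.
  d9: runs — d7 -21->-15; d1 -21->-15; result -15.
  d10: runs — d9 -21->-15; result -15.
  d11: runs — d10 -21->-15; d9 -21->-15; result 0 (same value as before).
  d12: runs — d10 -21->-15; d9 -21->-15; result 0 (same value as before).
  d13: checked — values it read are unchanged (d11 unchanged, d12 unchanged); reused cached 0 without running.
  d14: checked — values it read are unchanged (d11 unchanged, d13 unchanged); reused cached 0 without running.
  d15: runs — d7 -21->-15; result 0 (same value as before).
  d17: checked — values it read are unchanged (d14 unchanged, d15 unchanged); reused cached 0 without running.
  d18: checked — values it read are unchanged (d17 unchanged); reused cached 0 without running.
  d19: runs — d7 -21->-15; result -15.
  d22: runs — d19 -21->-15; result 15.
  d25: runs — d22 21->15; result 15.
  d26: runs — d25 21->15; result -15.

Key observation: the cutoff stops propagation at d13 — its inputs' values are unchanged, so it reuses its cache.

New value of d26: -15.
Derived signals that run: d1, d2, d4, d7, d9, d10, d11, d12, d15, d19, d22, d25, d26 — 13 in total.
Values that change: s6, d1, d2, d7, d9, d10, d19, d22, d25, d26.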